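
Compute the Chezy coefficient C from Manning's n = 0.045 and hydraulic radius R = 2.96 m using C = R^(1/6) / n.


The Chezy coefficient relates to Manning's n through C = R^(1/6) / n.
R^(1/6) = 2.96^(1/6) = 1.198253.
C = 1.198253 / 0.045 = 26.63 m^(1/2)/s.

26.63


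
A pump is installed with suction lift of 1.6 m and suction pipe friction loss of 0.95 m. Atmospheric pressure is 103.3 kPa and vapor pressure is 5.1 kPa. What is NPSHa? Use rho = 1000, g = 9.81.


NPSHa = p_atm/(rho*g) - z_s - hf_s - p_vap/(rho*g).
p_atm/(rho*g) = 103.3*1000 / (1000*9.81) = 10.53 m.
p_vap/(rho*g) = 5.1*1000 / (1000*9.81) = 0.52 m.
NPSHa = 10.53 - 1.6 - 0.95 - 0.52
      = 7.46 m.

7.46


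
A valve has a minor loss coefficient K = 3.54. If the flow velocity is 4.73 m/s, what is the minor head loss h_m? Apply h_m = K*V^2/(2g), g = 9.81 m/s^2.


Minor loss formula: h_m = K * V^2/(2g).
V^2 = 4.73^2 = 22.3729.
V^2/(2g) = 22.3729 / 19.62 = 1.1403 m.
h_m = 3.54 * 1.1403 = 4.0367 m.

4.0367


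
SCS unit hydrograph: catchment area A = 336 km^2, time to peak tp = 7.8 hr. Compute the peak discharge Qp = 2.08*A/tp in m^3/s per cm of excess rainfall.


SCS formula: Qp = 2.08 * A / tp.
Qp = 2.08 * 336 / 7.8
   = 698.88 / 7.8
   = 89.6 m^3/s per cm.

89.6


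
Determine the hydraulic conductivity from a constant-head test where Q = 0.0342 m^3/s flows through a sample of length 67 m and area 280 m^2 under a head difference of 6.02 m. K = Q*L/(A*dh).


From K = Q*L / (A*dh):
Numerator: Q*L = 0.0342 * 67 = 2.2914.
Denominator: A*dh = 280 * 6.02 = 1685.6.
K = 2.2914 / 1685.6 = 0.001359 m/s.

0.001359


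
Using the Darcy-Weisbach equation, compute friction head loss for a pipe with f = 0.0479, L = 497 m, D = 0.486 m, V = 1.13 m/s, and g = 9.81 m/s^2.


Darcy-Weisbach equation: h_f = f * (L/D) * V^2/(2g).
f * L/D = 0.0479 * 497/0.486 = 48.9842.
V^2/(2g) = 1.13^2 / (2*9.81) = 1.2769 / 19.62 = 0.0651 m.
h_f = 48.9842 * 0.0651 = 3.188 m.

3.188


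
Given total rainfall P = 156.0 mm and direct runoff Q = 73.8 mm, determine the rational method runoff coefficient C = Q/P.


The runoff coefficient C = runoff depth / rainfall depth.
C = 73.8 / 156.0
  = 0.4731.

0.4731


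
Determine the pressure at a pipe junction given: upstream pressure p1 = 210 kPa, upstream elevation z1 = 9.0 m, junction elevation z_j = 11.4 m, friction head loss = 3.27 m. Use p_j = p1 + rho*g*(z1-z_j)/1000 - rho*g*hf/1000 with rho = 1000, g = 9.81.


Junction pressure: p_j = p1 + rho*g*(z1 - z_j)/1000 - rho*g*hf/1000.
Elevation term = 1000*9.81*(9.0 - 11.4)/1000 = -23.544 kPa.
Friction term = 1000*9.81*3.27/1000 = 32.079 kPa.
p_j = 210 + -23.544 - 32.079 = 154.38 kPa.

154.38


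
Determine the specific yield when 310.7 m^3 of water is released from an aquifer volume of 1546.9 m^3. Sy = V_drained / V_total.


Specific yield Sy = Volume drained / Total volume.
Sy = 310.7 / 1546.9
   = 0.2009.

0.2009


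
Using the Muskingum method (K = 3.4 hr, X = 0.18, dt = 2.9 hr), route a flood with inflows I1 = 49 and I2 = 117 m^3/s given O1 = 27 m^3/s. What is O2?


Muskingum coefficients:
denom = 2*K*(1-X) + dt = 2*3.4*(1-0.18) + 2.9 = 8.476.
C0 = (dt - 2*K*X)/denom = (2.9 - 2*3.4*0.18)/8.476 = 0.1977.
C1 = (dt + 2*K*X)/denom = (2.9 + 2*3.4*0.18)/8.476 = 0.4866.
C2 = (2*K*(1-X) - dt)/denom = 0.3157.
O2 = C0*I2 + C1*I1 + C2*O1
   = 0.1977*117 + 0.4866*49 + 0.3157*27
   = 55.5 m^3/s.

55.5


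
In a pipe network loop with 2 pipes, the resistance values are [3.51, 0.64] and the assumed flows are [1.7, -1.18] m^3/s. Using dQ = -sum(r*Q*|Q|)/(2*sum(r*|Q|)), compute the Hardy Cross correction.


Numerator terms (r*Q*|Q|): 3.51*1.7*|1.7| = 10.1439; 0.64*-1.18*|-1.18| = -0.8911.
Sum of numerator = 9.2528.
Denominator terms (r*|Q|): 3.51*|1.7| = 5.967; 0.64*|-1.18| = 0.7552.
2 * sum of denominator = 2 * 6.7222 = 13.4444.
dQ = -9.2528 / 13.4444 = -0.6882 m^3/s.

-0.6882


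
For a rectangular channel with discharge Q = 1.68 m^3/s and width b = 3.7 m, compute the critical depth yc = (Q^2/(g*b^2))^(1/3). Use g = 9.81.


Using yc = (Q^2 / (g * b^2))^(1/3):
Q^2 = 1.68^2 = 2.82.
g * b^2 = 9.81 * 3.7^2 = 9.81 * 13.69 = 134.3.
Q^2 / (g*b^2) = 2.82 / 134.3 = 0.021.
yc = 0.021^(1/3) = 0.276 m.

0.276


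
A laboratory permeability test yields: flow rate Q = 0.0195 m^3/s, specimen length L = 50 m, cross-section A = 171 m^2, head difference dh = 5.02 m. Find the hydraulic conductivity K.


From K = Q*L / (A*dh):
Numerator: Q*L = 0.0195 * 50 = 0.975.
Denominator: A*dh = 171 * 5.02 = 858.42.
K = 0.975 / 858.42 = 0.001136 m/s.

0.001136


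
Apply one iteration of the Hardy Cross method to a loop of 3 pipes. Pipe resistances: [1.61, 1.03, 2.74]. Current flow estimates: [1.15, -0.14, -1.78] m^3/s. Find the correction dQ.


Numerator terms (r*Q*|Q|): 1.61*1.15*|1.15| = 2.1292; 1.03*-0.14*|-0.14| = -0.0202; 2.74*-1.78*|-1.78| = -8.6814.
Sum of numerator = -6.5724.
Denominator terms (r*|Q|): 1.61*|1.15| = 1.8515; 1.03*|-0.14| = 0.1442; 2.74*|-1.78| = 4.8772.
2 * sum of denominator = 2 * 6.8729 = 13.7458.
dQ = --6.5724 / 13.7458 = 0.4781 m^3/s.

0.4781


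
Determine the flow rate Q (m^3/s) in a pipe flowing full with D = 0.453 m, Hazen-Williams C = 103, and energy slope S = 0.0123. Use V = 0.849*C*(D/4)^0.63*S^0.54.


For a full circular pipe, R = D/4 = 0.453/4 = 0.1133 m.
V = 0.849 * 103 * 0.1133^0.63 * 0.0123^0.54
  = 0.849 * 103 * 0.253539 * 0.093014
  = 2.0622 m/s.
Pipe area A = pi*D^2/4 = pi*0.453^2/4 = 0.1612 m^2.
Q = A * V = 0.1612 * 2.0622 = 0.3324 m^3/s.

0.3324


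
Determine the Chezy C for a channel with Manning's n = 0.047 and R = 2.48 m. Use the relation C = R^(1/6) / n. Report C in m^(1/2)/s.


The Chezy coefficient relates to Manning's n through C = R^(1/6) / n.
R^(1/6) = 2.48^(1/6) = 1.163435.
C = 1.163435 / 0.047 = 24.75 m^(1/2)/s.

24.75


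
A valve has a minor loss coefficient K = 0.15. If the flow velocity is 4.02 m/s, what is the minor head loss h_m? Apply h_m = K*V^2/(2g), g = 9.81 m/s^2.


Minor loss formula: h_m = K * V^2/(2g).
V^2 = 4.02^2 = 16.1604.
V^2/(2g) = 16.1604 / 19.62 = 0.8237 m.
h_m = 0.15 * 0.8237 = 0.1236 m.

0.1236


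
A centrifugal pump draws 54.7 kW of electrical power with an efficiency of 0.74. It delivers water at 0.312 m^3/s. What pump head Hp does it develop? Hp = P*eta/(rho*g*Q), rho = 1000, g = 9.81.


Pump head formula: Hp = P * eta / (rho * g * Q).
Numerator: P * eta = 54.7 * 1000 * 0.74 = 40478.0 W.
Denominator: rho * g * Q = 1000 * 9.81 * 0.312 = 3060.72.
Hp = 40478.0 / 3060.72 = 13.22 m.

13.22


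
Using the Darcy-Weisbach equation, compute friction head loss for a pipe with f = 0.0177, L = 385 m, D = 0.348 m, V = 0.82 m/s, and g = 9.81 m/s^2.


Darcy-Weisbach equation: h_f = f * (L/D) * V^2/(2g).
f * L/D = 0.0177 * 385/0.348 = 19.5819.
V^2/(2g) = 0.82^2 / (2*9.81) = 0.6724 / 19.62 = 0.0343 m.
h_f = 19.5819 * 0.0343 = 0.671 m.

0.671


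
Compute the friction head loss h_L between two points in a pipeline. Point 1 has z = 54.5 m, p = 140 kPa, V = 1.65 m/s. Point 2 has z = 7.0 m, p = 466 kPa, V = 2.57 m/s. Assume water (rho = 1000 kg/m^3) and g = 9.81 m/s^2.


Total head at each section: H = z + p/(rho*g) + V^2/(2g).
H1 = 54.5 + 140*1000/(1000*9.81) + 1.65^2/(2*9.81)
   = 54.5 + 14.271 + 0.1388
   = 68.91 m.
H2 = 7.0 + 466*1000/(1000*9.81) + 2.57^2/(2*9.81)
   = 7.0 + 47.503 + 0.3366
   = 54.839 m.
h_L = H1 - H2 = 68.91 - 54.839 = 14.071 m.

14.071


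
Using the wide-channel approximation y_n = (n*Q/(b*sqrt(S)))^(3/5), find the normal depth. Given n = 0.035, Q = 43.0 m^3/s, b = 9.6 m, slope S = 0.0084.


We use the wide-channel approximation y_n = (n*Q/(b*sqrt(S)))^(3/5).
sqrt(S) = sqrt(0.0084) = 0.091652.
Numerator: n*Q = 0.035 * 43.0 = 1.505.
Denominator: b*sqrt(S) = 9.6 * 0.091652 = 0.879859.
arg = 1.7105.
y_n = 1.7105^(3/5) = 1.38 m.

1.38


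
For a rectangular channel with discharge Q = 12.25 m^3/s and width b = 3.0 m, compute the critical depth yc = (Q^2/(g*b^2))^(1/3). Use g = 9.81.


Using yc = (Q^2 / (g * b^2))^(1/3):
Q^2 = 12.25^2 = 150.06.
g * b^2 = 9.81 * 3.0^2 = 9.81 * 9.0 = 88.29.
Q^2 / (g*b^2) = 150.06 / 88.29 = 1.6996.
yc = 1.6996^(1/3) = 1.1934 m.

1.1934


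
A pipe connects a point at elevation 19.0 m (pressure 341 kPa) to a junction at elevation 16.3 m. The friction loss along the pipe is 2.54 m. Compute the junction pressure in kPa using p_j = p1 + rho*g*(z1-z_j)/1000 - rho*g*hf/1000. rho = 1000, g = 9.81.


Junction pressure: p_j = p1 + rho*g*(z1 - z_j)/1000 - rho*g*hf/1000.
Elevation term = 1000*9.81*(19.0 - 16.3)/1000 = 26.487 kPa.
Friction term = 1000*9.81*2.54/1000 = 24.917 kPa.
p_j = 341 + 26.487 - 24.917 = 342.57 kPa.

342.57


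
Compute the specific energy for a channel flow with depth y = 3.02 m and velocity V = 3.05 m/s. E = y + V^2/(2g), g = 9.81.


Specific energy E = y + V^2/(2g).
Velocity head = V^2/(2g) = 3.05^2 / (2*9.81) = 9.3025 / 19.62 = 0.4741 m.
E = 3.02 + 0.4741 = 3.4941 m.

3.4941


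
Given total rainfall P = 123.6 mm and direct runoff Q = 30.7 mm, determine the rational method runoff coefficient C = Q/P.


The runoff coefficient C = runoff depth / rainfall depth.
C = 30.7 / 123.6
  = 0.2484.

0.2484


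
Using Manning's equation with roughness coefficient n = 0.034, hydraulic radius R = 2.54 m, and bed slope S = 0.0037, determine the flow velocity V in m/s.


Manning's equation gives V = (1/n) * R^(2/3) * S^(1/2).
First, compute R^(2/3) = 2.54^(2/3) = 1.8616.
Next, S^(1/2) = 0.0037^(1/2) = 0.060828.
Then 1/n = 1/0.034 = 29.41.
V = 29.41 * 1.8616 * 0.060828 = 3.3305 m/s.

3.3305


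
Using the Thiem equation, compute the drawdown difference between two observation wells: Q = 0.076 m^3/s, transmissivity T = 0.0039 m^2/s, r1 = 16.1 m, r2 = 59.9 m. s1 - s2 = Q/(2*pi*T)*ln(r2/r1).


Thiem equation: s1 - s2 = Q/(2*pi*T) * ln(r2/r1).
ln(r2/r1) = ln(59.9/16.1) = 1.3139.
Q/(2*pi*T) = 0.076 / (2*pi*0.0039) = 0.076 / 0.0245 = 3.1015.
s1 - s2 = 3.1015 * 1.3139 = 4.0749 m.

4.0749


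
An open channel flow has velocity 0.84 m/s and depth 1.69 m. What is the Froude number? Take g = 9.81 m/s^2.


The Froude number is defined as Fr = V / sqrt(g*y).
g*y = 9.81 * 1.69 = 16.5789.
sqrt(g*y) = sqrt(16.5789) = 4.0717.
Fr = 0.84 / 4.0717 = 0.2063.

0.2063


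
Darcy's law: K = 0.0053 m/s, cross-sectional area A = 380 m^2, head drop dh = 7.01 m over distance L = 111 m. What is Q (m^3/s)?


Darcy's law: Q = K * A * i, where i = dh/L.
Hydraulic gradient i = 7.01 / 111 = 0.063153.
Q = 0.0053 * 380 * 0.063153
  = 0.1272 m^3/s.

0.1272


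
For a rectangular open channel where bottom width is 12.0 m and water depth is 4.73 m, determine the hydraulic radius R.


For a rectangular section:
Flow area A = b * y = 12.0 * 4.73 = 56.76 m^2.
Wetted perimeter P = b + 2y = 12.0 + 2*4.73 = 21.46 m.
Hydraulic radius R = A/P = 56.76 / 21.46 = 2.6449 m.

2.6449


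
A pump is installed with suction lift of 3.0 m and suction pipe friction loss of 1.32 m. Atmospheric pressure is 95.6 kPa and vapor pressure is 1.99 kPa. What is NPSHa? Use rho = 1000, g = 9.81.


NPSHa = p_atm/(rho*g) - z_s - hf_s - p_vap/(rho*g).
p_atm/(rho*g) = 95.6*1000 / (1000*9.81) = 9.745 m.
p_vap/(rho*g) = 1.99*1000 / (1000*9.81) = 0.203 m.
NPSHa = 9.745 - 3.0 - 1.32 - 0.203
      = 5.22 m.

5.22


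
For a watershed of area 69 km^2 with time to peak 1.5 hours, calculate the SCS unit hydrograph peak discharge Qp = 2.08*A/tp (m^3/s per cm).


SCS formula: Qp = 2.08 * A / tp.
Qp = 2.08 * 69 / 1.5
   = 143.52 / 1.5
   = 95.68 m^3/s per cm.

95.68


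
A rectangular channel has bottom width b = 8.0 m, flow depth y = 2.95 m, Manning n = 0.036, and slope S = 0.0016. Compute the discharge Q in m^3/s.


For a rectangular channel, the cross-sectional area A = b * y = 8.0 * 2.95 = 23.6 m^2.
The wetted perimeter P = b + 2y = 8.0 + 2*2.95 = 13.9 m.
Hydraulic radius R = A/P = 23.6/13.9 = 1.6978 m.
Velocity V = (1/n)*R^(2/3)*S^(1/2) = (1/0.036)*1.6978^(2/3)*0.0016^(1/2) = 1.5813 m/s.
Discharge Q = A * V = 23.6 * 1.5813 = 37.319 m^3/s.

37.319


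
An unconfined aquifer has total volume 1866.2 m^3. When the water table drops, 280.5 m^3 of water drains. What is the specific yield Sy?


Specific yield Sy = Volume drained / Total volume.
Sy = 280.5 / 1866.2
   = 0.1503.

0.1503


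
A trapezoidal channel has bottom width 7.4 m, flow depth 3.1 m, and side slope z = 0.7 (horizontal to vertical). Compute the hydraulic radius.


For a trapezoidal section with side slope z:
A = (b + z*y)*y = (7.4 + 0.7*3.1)*3.1 = 29.667 m^2.
P = b + 2*y*sqrt(1 + z^2) = 7.4 + 2*3.1*sqrt(1 + 0.7^2) = 14.968 m.
R = A/P = 29.667 / 14.968 = 1.982 m.

1.982


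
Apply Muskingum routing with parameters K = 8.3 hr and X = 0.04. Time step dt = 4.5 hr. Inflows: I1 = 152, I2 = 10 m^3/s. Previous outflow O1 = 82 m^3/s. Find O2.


Muskingum coefficients:
denom = 2*K*(1-X) + dt = 2*8.3*(1-0.04) + 4.5 = 20.436.
C0 = (dt - 2*K*X)/denom = (4.5 - 2*8.3*0.04)/20.436 = 0.1877.
C1 = (dt + 2*K*X)/denom = (4.5 + 2*8.3*0.04)/20.436 = 0.2527.
C2 = (2*K*(1-X) - dt)/denom = 0.5596.
O2 = C0*I2 + C1*I1 + C2*O1
   = 0.1877*10 + 0.2527*152 + 0.5596*82
   = 86.17 m^3/s.

86.17


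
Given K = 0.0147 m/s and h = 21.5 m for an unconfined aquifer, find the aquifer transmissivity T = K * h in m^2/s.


Transmissivity is defined as T = K * h.
T = 0.0147 * 21.5
  = 0.316 m^2/s.

0.316


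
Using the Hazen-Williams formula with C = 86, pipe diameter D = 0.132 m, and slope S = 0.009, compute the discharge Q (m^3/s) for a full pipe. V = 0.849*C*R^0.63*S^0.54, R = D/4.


For a full circular pipe, R = D/4 = 0.132/4 = 0.033 m.
V = 0.849 * 86 * 0.033^0.63 * 0.009^0.54
  = 0.849 * 86 * 0.116591 * 0.078576
  = 0.6689 m/s.
Pipe area A = pi*D^2/4 = pi*0.132^2/4 = 0.0137 m^2.
Q = A * V = 0.0137 * 0.6689 = 0.0092 m^3/s.

0.0092


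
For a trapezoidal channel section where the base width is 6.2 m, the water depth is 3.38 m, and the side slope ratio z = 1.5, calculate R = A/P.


For a trapezoidal section with side slope z:
A = (b + z*y)*y = (6.2 + 1.5*3.38)*3.38 = 38.093 m^2.
P = b + 2*y*sqrt(1 + z^2) = 6.2 + 2*3.38*sqrt(1 + 1.5^2) = 18.387 m.
R = A/P = 38.093 / 18.387 = 2.0717 m.

2.0717


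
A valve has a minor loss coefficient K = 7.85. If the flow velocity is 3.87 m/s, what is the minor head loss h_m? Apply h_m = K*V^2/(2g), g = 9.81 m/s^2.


Minor loss formula: h_m = K * V^2/(2g).
V^2 = 3.87^2 = 14.9769.
V^2/(2g) = 14.9769 / 19.62 = 0.7633 m.
h_m = 7.85 * 0.7633 = 5.9923 m.

5.9923


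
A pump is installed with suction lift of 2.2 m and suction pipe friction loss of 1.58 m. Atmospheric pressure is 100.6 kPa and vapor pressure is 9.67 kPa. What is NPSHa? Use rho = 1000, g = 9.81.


NPSHa = p_atm/(rho*g) - z_s - hf_s - p_vap/(rho*g).
p_atm/(rho*g) = 100.6*1000 / (1000*9.81) = 10.255 m.
p_vap/(rho*g) = 9.67*1000 / (1000*9.81) = 0.986 m.
NPSHa = 10.255 - 2.2 - 1.58 - 0.986
      = 5.49 m.

5.49


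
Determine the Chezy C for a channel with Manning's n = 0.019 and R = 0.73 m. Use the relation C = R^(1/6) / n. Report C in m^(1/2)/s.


The Chezy coefficient relates to Manning's n through C = R^(1/6) / n.
R^(1/6) = 0.73^(1/6) = 0.9489.
C = 0.9489 / 0.019 = 49.94 m^(1/2)/s.

49.94


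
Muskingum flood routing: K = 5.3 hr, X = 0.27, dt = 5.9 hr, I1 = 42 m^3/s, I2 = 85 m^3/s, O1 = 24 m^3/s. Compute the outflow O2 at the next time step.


Muskingum coefficients:
denom = 2*K*(1-X) + dt = 2*5.3*(1-0.27) + 5.9 = 13.638.
C0 = (dt - 2*K*X)/denom = (5.9 - 2*5.3*0.27)/13.638 = 0.2228.
C1 = (dt + 2*K*X)/denom = (5.9 + 2*5.3*0.27)/13.638 = 0.6425.
C2 = (2*K*(1-X) - dt)/denom = 0.1348.
O2 = C0*I2 + C1*I1 + C2*O1
   = 0.2228*85 + 0.6425*42 + 0.1348*24
   = 49.15 m^3/s.

49.15


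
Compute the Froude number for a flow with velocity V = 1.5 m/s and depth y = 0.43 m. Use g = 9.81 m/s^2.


The Froude number is defined as Fr = V / sqrt(g*y).
g*y = 9.81 * 0.43 = 4.2183.
sqrt(g*y) = sqrt(4.2183) = 2.0539.
Fr = 1.5 / 2.0539 = 0.7303.

0.7303


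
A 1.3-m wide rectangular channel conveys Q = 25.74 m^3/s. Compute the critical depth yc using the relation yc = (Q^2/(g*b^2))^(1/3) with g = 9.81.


Using yc = (Q^2 / (g * b^2))^(1/3):
Q^2 = 25.74^2 = 662.55.
g * b^2 = 9.81 * 1.3^2 = 9.81 * 1.69 = 16.58.
Q^2 / (g*b^2) = 662.55 / 16.58 = 39.9608.
yc = 39.9608^(1/3) = 3.4189 m.

3.4189


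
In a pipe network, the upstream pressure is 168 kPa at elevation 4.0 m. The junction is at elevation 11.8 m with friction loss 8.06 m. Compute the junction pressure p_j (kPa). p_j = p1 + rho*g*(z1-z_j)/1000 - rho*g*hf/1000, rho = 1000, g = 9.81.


Junction pressure: p_j = p1 + rho*g*(z1 - z_j)/1000 - rho*g*hf/1000.
Elevation term = 1000*9.81*(4.0 - 11.8)/1000 = -76.518 kPa.
Friction term = 1000*9.81*8.06/1000 = 79.069 kPa.
p_j = 168 + -76.518 - 79.069 = 12.41 kPa.

12.41


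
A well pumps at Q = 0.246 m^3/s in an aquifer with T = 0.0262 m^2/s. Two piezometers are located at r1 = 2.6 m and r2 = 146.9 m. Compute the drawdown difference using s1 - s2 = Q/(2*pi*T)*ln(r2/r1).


Thiem equation: s1 - s2 = Q/(2*pi*T) * ln(r2/r1).
ln(r2/r1) = ln(146.9/2.6) = 4.0342.
Q/(2*pi*T) = 0.246 / (2*pi*0.0262) = 0.246 / 0.1646 = 1.4944.
s1 - s2 = 1.4944 * 4.0342 = 6.0286 m.

6.0286


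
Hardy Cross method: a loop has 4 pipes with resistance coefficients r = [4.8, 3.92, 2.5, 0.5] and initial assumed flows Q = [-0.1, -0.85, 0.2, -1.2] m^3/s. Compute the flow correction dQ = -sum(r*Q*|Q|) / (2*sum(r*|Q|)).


Numerator terms (r*Q*|Q|): 4.8*-0.1*|-0.1| = -0.048; 3.92*-0.85*|-0.85| = -2.8322; 2.5*0.2*|0.2| = 0.1; 0.5*-1.2*|-1.2| = -0.72.
Sum of numerator = -3.5002.
Denominator terms (r*|Q|): 4.8*|-0.1| = 0.48; 3.92*|-0.85| = 3.332; 2.5*|0.2| = 0.5; 0.5*|-1.2| = 0.6.
2 * sum of denominator = 2 * 4.912 = 9.824.
dQ = --3.5002 / 9.824 = 0.3563 m^3/s.

0.3563


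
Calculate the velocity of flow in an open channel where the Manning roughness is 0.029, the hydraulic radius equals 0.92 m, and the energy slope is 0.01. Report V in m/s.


Manning's equation gives V = (1/n) * R^(2/3) * S^(1/2).
First, compute R^(2/3) = 0.92^(2/3) = 0.9459.
Next, S^(1/2) = 0.01^(1/2) = 0.1.
Then 1/n = 1/0.029 = 34.48.
V = 34.48 * 0.9459 * 0.1 = 3.2618 m/s.

3.2618


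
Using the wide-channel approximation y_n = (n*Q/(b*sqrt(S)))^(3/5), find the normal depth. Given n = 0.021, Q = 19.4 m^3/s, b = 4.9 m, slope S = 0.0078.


We use the wide-channel approximation y_n = (n*Q/(b*sqrt(S)))^(3/5).
sqrt(S) = sqrt(0.0078) = 0.088318.
Numerator: n*Q = 0.021 * 19.4 = 0.4074.
Denominator: b*sqrt(S) = 4.9 * 0.088318 = 0.432758.
arg = 0.9414.
y_n = 0.9414^(3/5) = 0.9644 m.

0.9644


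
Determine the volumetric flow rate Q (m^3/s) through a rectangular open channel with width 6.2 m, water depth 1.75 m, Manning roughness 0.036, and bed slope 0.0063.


For a rectangular channel, the cross-sectional area A = b * y = 6.2 * 1.75 = 10.85 m^2.
The wetted perimeter P = b + 2y = 6.2 + 2*1.75 = 9.7 m.
Hydraulic radius R = A/P = 10.85/9.7 = 1.1186 m.
Velocity V = (1/n)*R^(2/3)*S^(1/2) = (1/0.036)*1.1186^(2/3)*0.0063^(1/2) = 2.3758 m/s.
Discharge Q = A * V = 10.85 * 2.3758 = 25.777 m^3/s.

25.777


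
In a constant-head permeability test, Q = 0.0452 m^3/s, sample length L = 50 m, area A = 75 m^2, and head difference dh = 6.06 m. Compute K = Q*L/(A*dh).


From K = Q*L / (A*dh):
Numerator: Q*L = 0.0452 * 50 = 2.26.
Denominator: A*dh = 75 * 6.06 = 454.5.
K = 2.26 / 454.5 = 0.004972 m/s.

0.004972


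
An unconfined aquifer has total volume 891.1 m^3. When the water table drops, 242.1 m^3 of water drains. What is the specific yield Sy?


Specific yield Sy = Volume drained / Total volume.
Sy = 242.1 / 891.1
   = 0.2717.

0.2717


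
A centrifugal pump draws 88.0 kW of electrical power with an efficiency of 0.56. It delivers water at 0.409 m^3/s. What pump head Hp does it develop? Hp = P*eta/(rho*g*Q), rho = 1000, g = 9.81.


Pump head formula: Hp = P * eta / (rho * g * Q).
Numerator: P * eta = 88.0 * 1000 * 0.56 = 49280.0 W.
Denominator: rho * g * Q = 1000 * 9.81 * 0.409 = 4012.29.
Hp = 49280.0 / 4012.29 = 12.28 m.

12.28


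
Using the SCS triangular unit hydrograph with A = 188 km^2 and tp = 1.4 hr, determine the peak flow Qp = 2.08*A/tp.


SCS formula: Qp = 2.08 * A / tp.
Qp = 2.08 * 188 / 1.4
   = 391.04 / 1.4
   = 279.31 m^3/s per cm.

279.31


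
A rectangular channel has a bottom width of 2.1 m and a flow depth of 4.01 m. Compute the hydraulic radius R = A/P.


For a rectangular section:
Flow area A = b * y = 2.1 * 4.01 = 8.42 m^2.
Wetted perimeter P = b + 2y = 2.1 + 2*4.01 = 10.12 m.
Hydraulic radius R = A/P = 8.42 / 10.12 = 0.8321 m.

0.8321


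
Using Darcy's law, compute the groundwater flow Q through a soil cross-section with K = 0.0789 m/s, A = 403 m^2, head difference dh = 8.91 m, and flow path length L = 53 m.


Darcy's law: Q = K * A * i, where i = dh/L.
Hydraulic gradient i = 8.91 / 53 = 0.168113.
Q = 0.0789 * 403 * 0.168113
  = 5.3454 m^3/s.

5.3454


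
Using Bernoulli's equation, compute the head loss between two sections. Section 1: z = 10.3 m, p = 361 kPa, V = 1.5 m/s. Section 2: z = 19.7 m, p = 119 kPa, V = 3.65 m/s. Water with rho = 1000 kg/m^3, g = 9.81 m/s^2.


Total head at each section: H = z + p/(rho*g) + V^2/(2g).
H1 = 10.3 + 361*1000/(1000*9.81) + 1.5^2/(2*9.81)
   = 10.3 + 36.799 + 0.1147
   = 47.214 m.
H2 = 19.7 + 119*1000/(1000*9.81) + 3.65^2/(2*9.81)
   = 19.7 + 12.13 + 0.679
   = 32.51 m.
h_L = H1 - H2 = 47.214 - 32.51 = 14.704 m.

14.704


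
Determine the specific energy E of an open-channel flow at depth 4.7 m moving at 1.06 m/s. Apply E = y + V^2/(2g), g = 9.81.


Specific energy E = y + V^2/(2g).
Velocity head = V^2/(2g) = 1.06^2 / (2*9.81) = 1.1236 / 19.62 = 0.0573 m.
E = 4.7 + 0.0573 = 4.7573 m.

4.7573


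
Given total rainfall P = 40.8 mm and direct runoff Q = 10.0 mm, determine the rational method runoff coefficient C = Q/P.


The runoff coefficient C = runoff depth / rainfall depth.
C = 10.0 / 40.8
  = 0.2451.

0.2451


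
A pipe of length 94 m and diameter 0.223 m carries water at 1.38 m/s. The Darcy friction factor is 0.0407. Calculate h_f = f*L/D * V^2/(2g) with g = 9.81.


Darcy-Weisbach equation: h_f = f * (L/D) * V^2/(2g).
f * L/D = 0.0407 * 94/0.223 = 17.1561.
V^2/(2g) = 1.38^2 / (2*9.81) = 1.9044 / 19.62 = 0.0971 m.
h_f = 17.1561 * 0.0971 = 1.665 m.

1.665


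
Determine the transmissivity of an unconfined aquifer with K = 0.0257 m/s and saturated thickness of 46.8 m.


Transmissivity is defined as T = K * h.
T = 0.0257 * 46.8
  = 1.2028 m^2/s.

1.2028


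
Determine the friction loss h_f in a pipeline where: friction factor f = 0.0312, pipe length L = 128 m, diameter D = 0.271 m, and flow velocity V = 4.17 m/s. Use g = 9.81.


Darcy-Weisbach equation: h_f = f * (L/D) * V^2/(2g).
f * L/D = 0.0312 * 128/0.271 = 14.7365.
V^2/(2g) = 4.17^2 / (2*9.81) = 17.3889 / 19.62 = 0.8863 m.
h_f = 14.7365 * 0.8863 = 13.061 m.

13.061


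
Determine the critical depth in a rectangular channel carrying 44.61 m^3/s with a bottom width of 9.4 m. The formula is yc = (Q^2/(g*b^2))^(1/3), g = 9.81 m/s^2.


Using yc = (Q^2 / (g * b^2))^(1/3):
Q^2 = 44.61^2 = 1990.05.
g * b^2 = 9.81 * 9.4^2 = 9.81 * 88.36 = 866.81.
Q^2 / (g*b^2) = 1990.05 / 866.81 = 2.2958.
yc = 2.2958^(1/3) = 1.3192 m.

1.3192


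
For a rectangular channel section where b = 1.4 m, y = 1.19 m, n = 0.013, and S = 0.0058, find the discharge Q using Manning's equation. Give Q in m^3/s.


For a rectangular channel, the cross-sectional area A = b * y = 1.4 * 1.19 = 1.67 m^2.
The wetted perimeter P = b + 2y = 1.4 + 2*1.19 = 3.78 m.
Hydraulic radius R = A/P = 1.67/3.78 = 0.4407 m.
Velocity V = (1/n)*R^(2/3)*S^(1/2) = (1/0.013)*0.4407^(2/3)*0.0058^(1/2) = 3.3928 m/s.
Discharge Q = A * V = 1.67 * 3.3928 = 5.652 m^3/s.

5.652


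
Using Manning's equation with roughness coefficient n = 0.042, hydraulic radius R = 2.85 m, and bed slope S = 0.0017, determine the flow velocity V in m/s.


Manning's equation gives V = (1/n) * R^(2/3) * S^(1/2).
First, compute R^(2/3) = 2.85^(2/3) = 2.0102.
Next, S^(1/2) = 0.0017^(1/2) = 0.041231.
Then 1/n = 1/0.042 = 23.81.
V = 23.81 * 2.0102 * 0.041231 = 1.9734 m/s.

1.9734


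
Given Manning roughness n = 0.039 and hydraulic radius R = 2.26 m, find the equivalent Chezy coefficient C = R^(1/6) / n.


The Chezy coefficient relates to Manning's n through C = R^(1/6) / n.
R^(1/6) = 2.26^(1/6) = 1.145561.
C = 1.145561 / 0.039 = 29.37 m^(1/2)/s.

29.37


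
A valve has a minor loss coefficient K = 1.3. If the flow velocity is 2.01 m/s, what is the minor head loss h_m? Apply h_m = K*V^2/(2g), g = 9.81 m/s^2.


Minor loss formula: h_m = K * V^2/(2g).
V^2 = 2.01^2 = 4.0401.
V^2/(2g) = 4.0401 / 19.62 = 0.2059 m.
h_m = 1.3 * 0.2059 = 0.2677 m.

0.2677


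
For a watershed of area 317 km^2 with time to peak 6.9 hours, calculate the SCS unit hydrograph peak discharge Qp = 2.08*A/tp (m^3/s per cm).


SCS formula: Qp = 2.08 * A / tp.
Qp = 2.08 * 317 / 6.9
   = 659.36 / 6.9
   = 95.56 m^3/s per cm.

95.56


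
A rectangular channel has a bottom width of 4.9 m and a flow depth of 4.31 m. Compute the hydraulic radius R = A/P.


For a rectangular section:
Flow area A = b * y = 4.9 * 4.31 = 21.12 m^2.
Wetted perimeter P = b + 2y = 4.9 + 2*4.31 = 13.52 m.
Hydraulic radius R = A/P = 21.12 / 13.52 = 1.5621 m.

1.5621


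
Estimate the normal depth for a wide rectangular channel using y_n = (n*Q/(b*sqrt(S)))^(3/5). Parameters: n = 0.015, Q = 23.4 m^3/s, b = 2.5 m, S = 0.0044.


We use the wide-channel approximation y_n = (n*Q/(b*sqrt(S)))^(3/5).
sqrt(S) = sqrt(0.0044) = 0.066332.
Numerator: n*Q = 0.015 * 23.4 = 0.351.
Denominator: b*sqrt(S) = 2.5 * 0.066332 = 0.16583.
arg = 2.1166.
y_n = 2.1166^(3/5) = 1.5681 m.

1.5681


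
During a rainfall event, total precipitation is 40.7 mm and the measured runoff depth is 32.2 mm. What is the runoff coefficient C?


The runoff coefficient C = runoff depth / rainfall depth.
C = 32.2 / 40.7
  = 0.7912.

0.7912


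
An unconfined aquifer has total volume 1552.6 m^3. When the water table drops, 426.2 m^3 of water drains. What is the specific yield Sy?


Specific yield Sy = Volume drained / Total volume.
Sy = 426.2 / 1552.6
   = 0.2745.

0.2745


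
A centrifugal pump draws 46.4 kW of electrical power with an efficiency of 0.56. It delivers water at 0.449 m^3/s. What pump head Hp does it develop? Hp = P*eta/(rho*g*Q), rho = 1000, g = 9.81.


Pump head formula: Hp = P * eta / (rho * g * Q).
Numerator: P * eta = 46.4 * 1000 * 0.56 = 25984.0 W.
Denominator: rho * g * Q = 1000 * 9.81 * 0.449 = 4404.69.
Hp = 25984.0 / 4404.69 = 5.9 m.

5.9


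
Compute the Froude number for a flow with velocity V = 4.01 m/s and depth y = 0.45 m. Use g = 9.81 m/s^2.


The Froude number is defined as Fr = V / sqrt(g*y).
g*y = 9.81 * 0.45 = 4.4145.
sqrt(g*y) = sqrt(4.4145) = 2.1011.
Fr = 4.01 / 2.1011 = 1.9086.

1.9086


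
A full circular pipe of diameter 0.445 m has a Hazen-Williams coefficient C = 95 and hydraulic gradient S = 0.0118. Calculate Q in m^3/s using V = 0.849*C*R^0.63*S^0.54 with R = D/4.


For a full circular pipe, R = D/4 = 0.445/4 = 0.1113 m.
V = 0.849 * 95 * 0.1113^0.63 * 0.0118^0.54
  = 0.849 * 95 * 0.250708 * 0.090953
  = 1.8391 m/s.
Pipe area A = pi*D^2/4 = pi*0.445^2/4 = 0.1555 m^2.
Q = A * V = 0.1555 * 1.8391 = 0.286 m^3/s.

0.286


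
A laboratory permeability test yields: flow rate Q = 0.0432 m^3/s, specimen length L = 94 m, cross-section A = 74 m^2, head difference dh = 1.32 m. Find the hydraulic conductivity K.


From K = Q*L / (A*dh):
Numerator: Q*L = 0.0432 * 94 = 4.0608.
Denominator: A*dh = 74 * 1.32 = 97.68.
K = 4.0608 / 97.68 = 0.041572 m/s.

0.041572


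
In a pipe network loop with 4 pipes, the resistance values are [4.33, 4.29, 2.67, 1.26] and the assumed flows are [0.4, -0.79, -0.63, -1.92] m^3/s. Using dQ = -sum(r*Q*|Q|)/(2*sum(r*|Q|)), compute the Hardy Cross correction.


Numerator terms (r*Q*|Q|): 4.33*0.4*|0.4| = 0.6928; 4.29*-0.79*|-0.79| = -2.6774; 2.67*-0.63*|-0.63| = -1.0597; 1.26*-1.92*|-1.92| = -4.6449.
Sum of numerator = -7.6892.
Denominator terms (r*|Q|): 4.33*|0.4| = 1.732; 4.29*|-0.79| = 3.3891; 2.67*|-0.63| = 1.6821; 1.26*|-1.92| = 2.4192.
2 * sum of denominator = 2 * 9.2224 = 18.4448.
dQ = --7.6892 / 18.4448 = 0.4169 m^3/s.

0.4169


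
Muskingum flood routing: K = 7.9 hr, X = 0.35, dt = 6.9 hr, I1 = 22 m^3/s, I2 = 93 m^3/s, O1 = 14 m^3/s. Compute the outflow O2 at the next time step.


Muskingum coefficients:
denom = 2*K*(1-X) + dt = 2*7.9*(1-0.35) + 6.9 = 17.17.
C0 = (dt - 2*K*X)/denom = (6.9 - 2*7.9*0.35)/17.17 = 0.0798.
C1 = (dt + 2*K*X)/denom = (6.9 + 2*7.9*0.35)/17.17 = 0.7239.
C2 = (2*K*(1-X) - dt)/denom = 0.1963.
O2 = C0*I2 + C1*I1 + C2*O1
   = 0.0798*93 + 0.7239*22 + 0.1963*14
   = 26.09 m^3/s.

26.09


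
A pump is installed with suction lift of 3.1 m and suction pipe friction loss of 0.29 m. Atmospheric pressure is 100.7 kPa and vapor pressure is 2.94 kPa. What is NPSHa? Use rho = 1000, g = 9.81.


NPSHa = p_atm/(rho*g) - z_s - hf_s - p_vap/(rho*g).
p_atm/(rho*g) = 100.7*1000 / (1000*9.81) = 10.265 m.
p_vap/(rho*g) = 2.94*1000 / (1000*9.81) = 0.3 m.
NPSHa = 10.265 - 3.1 - 0.29 - 0.3
      = 6.58 m.

6.58


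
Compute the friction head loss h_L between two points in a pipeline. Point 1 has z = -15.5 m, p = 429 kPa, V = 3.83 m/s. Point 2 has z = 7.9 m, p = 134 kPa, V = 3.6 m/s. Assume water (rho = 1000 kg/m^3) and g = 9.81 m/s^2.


Total head at each section: H = z + p/(rho*g) + V^2/(2g).
H1 = -15.5 + 429*1000/(1000*9.81) + 3.83^2/(2*9.81)
   = -15.5 + 43.731 + 0.7477
   = 28.979 m.
H2 = 7.9 + 134*1000/(1000*9.81) + 3.6^2/(2*9.81)
   = 7.9 + 13.66 + 0.6606
   = 22.22 m.
h_L = H1 - H2 = 28.979 - 22.22 = 6.758 m.

6.758


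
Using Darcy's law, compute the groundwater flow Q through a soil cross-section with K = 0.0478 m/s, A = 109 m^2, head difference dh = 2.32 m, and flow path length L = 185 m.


Darcy's law: Q = K * A * i, where i = dh/L.
Hydraulic gradient i = 2.32 / 185 = 0.012541.
Q = 0.0478 * 109 * 0.012541
  = 0.0653 m^3/s.

0.0653


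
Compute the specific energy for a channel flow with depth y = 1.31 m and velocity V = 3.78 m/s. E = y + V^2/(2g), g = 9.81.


Specific energy E = y + V^2/(2g).
Velocity head = V^2/(2g) = 3.78^2 / (2*9.81) = 14.2884 / 19.62 = 0.7283 m.
E = 1.31 + 0.7283 = 2.0383 m.

2.0383


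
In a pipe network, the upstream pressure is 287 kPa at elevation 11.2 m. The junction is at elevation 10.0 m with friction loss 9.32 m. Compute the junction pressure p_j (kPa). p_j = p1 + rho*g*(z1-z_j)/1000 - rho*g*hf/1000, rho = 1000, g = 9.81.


Junction pressure: p_j = p1 + rho*g*(z1 - z_j)/1000 - rho*g*hf/1000.
Elevation term = 1000*9.81*(11.2 - 10.0)/1000 = 11.772 kPa.
Friction term = 1000*9.81*9.32/1000 = 91.429 kPa.
p_j = 287 + 11.772 - 91.429 = 207.34 kPa.

207.34


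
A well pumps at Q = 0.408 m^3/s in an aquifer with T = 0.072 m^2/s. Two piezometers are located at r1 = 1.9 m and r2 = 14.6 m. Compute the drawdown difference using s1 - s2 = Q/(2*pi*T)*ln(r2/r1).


Thiem equation: s1 - s2 = Q/(2*pi*T) * ln(r2/r1).
ln(r2/r1) = ln(14.6/1.9) = 2.0392.
Q/(2*pi*T) = 0.408 / (2*pi*0.072) = 0.408 / 0.4524 = 0.9019.
s1 - s2 = 0.9019 * 2.0392 = 1.8391 m.

1.8391


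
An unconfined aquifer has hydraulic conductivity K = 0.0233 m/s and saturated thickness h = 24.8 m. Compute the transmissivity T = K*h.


Transmissivity is defined as T = K * h.
T = 0.0233 * 24.8
  = 0.5778 m^2/s.

0.5778


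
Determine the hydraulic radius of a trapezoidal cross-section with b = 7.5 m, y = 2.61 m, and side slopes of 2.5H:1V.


For a trapezoidal section with side slope z:
A = (b + z*y)*y = (7.5 + 2.5*2.61)*2.61 = 36.605 m^2.
P = b + 2*y*sqrt(1 + z^2) = 7.5 + 2*2.61*sqrt(1 + 2.5^2) = 21.555 m.
R = A/P = 36.605 / 21.555 = 1.6982 m.

1.6982


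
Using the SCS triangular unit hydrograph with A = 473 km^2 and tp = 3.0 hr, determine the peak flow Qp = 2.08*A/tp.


SCS formula: Qp = 2.08 * A / tp.
Qp = 2.08 * 473 / 3.0
   = 983.84 / 3.0
   = 327.95 m^3/s per cm.

327.95


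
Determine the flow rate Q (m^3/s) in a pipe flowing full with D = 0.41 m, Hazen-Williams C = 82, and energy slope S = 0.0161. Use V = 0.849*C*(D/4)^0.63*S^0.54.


For a full circular pipe, R = D/4 = 0.41/4 = 0.1025 m.
V = 0.849 * 82 * 0.1025^0.63 * 0.0161^0.54
  = 0.849 * 82 * 0.238098 * 0.107569
  = 1.7831 m/s.
Pipe area A = pi*D^2/4 = pi*0.41^2/4 = 0.132 m^2.
Q = A * V = 0.132 * 1.7831 = 0.2354 m^3/s.

0.2354


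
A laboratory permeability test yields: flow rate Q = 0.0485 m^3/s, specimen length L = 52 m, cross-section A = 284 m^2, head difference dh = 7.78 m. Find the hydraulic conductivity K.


From K = Q*L / (A*dh):
Numerator: Q*L = 0.0485 * 52 = 2.522.
Denominator: A*dh = 284 * 7.78 = 2209.52.
K = 2.522 / 2209.52 = 0.001141 m/s.

0.001141


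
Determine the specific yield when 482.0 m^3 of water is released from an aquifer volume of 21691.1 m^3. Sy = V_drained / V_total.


Specific yield Sy = Volume drained / Total volume.
Sy = 482.0 / 21691.1
   = 0.0222.

0.0222


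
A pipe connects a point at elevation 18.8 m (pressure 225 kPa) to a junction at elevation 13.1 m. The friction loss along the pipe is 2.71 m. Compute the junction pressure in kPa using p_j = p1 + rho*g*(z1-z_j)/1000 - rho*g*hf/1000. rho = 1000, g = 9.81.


Junction pressure: p_j = p1 + rho*g*(z1 - z_j)/1000 - rho*g*hf/1000.
Elevation term = 1000*9.81*(18.8 - 13.1)/1000 = 55.917 kPa.
Friction term = 1000*9.81*2.71/1000 = 26.585 kPa.
p_j = 225 + 55.917 - 26.585 = 254.33 kPa.

254.33


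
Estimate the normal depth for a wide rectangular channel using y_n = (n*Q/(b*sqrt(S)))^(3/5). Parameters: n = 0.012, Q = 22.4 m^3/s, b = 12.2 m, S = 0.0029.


We use the wide-channel approximation y_n = (n*Q/(b*sqrt(S)))^(3/5).
sqrt(S) = sqrt(0.0029) = 0.053852.
Numerator: n*Q = 0.012 * 22.4 = 0.2688.
Denominator: b*sqrt(S) = 12.2 * 0.053852 = 0.656994.
arg = 0.4091.
y_n = 0.4091^(3/5) = 0.585 m.

0.585


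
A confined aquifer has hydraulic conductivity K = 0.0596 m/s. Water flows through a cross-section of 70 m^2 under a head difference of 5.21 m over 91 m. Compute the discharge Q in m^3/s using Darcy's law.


Darcy's law: Q = K * A * i, where i = dh/L.
Hydraulic gradient i = 5.21 / 91 = 0.057253.
Q = 0.0596 * 70 * 0.057253
  = 0.2389 m^3/s.

0.2389


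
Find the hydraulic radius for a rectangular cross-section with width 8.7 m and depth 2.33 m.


For a rectangular section:
Flow area A = b * y = 8.7 * 2.33 = 20.27 m^2.
Wetted perimeter P = b + 2y = 8.7 + 2*2.33 = 13.36 m.
Hydraulic radius R = A/P = 20.27 / 13.36 = 1.5173 m.

1.5173


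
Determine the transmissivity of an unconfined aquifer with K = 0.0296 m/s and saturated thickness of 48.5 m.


Transmissivity is defined as T = K * h.
T = 0.0296 * 48.5
  = 1.4356 m^2/s.

1.4356


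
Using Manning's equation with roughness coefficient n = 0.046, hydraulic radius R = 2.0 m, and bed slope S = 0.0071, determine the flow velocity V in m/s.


Manning's equation gives V = (1/n) * R^(2/3) * S^(1/2).
First, compute R^(2/3) = 2.0^(2/3) = 1.5874.
Next, S^(1/2) = 0.0071^(1/2) = 0.084261.
Then 1/n = 1/0.046 = 21.74.
V = 21.74 * 1.5874 * 0.084261 = 2.9078 m/s.

2.9078


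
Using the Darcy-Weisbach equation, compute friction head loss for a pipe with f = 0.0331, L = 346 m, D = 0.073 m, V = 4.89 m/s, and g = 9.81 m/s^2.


Darcy-Weisbach equation: h_f = f * (L/D) * V^2/(2g).
f * L/D = 0.0331 * 346/0.073 = 156.8849.
V^2/(2g) = 4.89^2 / (2*9.81) = 23.9121 / 19.62 = 1.2188 m.
h_f = 156.8849 * 1.2188 = 191.205 m.

191.205


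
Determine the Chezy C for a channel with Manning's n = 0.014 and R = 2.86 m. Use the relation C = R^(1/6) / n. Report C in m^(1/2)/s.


The Chezy coefficient relates to Manning's n through C = R^(1/6) / n.
R^(1/6) = 2.86^(1/6) = 1.191409.
C = 1.191409 / 0.014 = 85.1 m^(1/2)/s.

85.1


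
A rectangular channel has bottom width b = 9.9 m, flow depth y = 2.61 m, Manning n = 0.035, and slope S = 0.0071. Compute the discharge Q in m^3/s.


For a rectangular channel, the cross-sectional area A = b * y = 9.9 * 2.61 = 25.84 m^2.
The wetted perimeter P = b + 2y = 9.9 + 2*2.61 = 15.12 m.
Hydraulic radius R = A/P = 25.84/15.12 = 1.7089 m.
Velocity V = (1/n)*R^(2/3)*S^(1/2) = (1/0.035)*1.7089^(2/3)*0.0071^(1/2) = 3.4412 m/s.
Discharge Q = A * V = 25.84 * 3.4412 = 88.917 m^3/s.

88.917


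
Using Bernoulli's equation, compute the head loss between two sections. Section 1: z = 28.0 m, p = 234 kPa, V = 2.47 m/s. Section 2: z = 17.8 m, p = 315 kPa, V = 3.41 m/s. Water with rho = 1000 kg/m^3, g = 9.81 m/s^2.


Total head at each section: H = z + p/(rho*g) + V^2/(2g).
H1 = 28.0 + 234*1000/(1000*9.81) + 2.47^2/(2*9.81)
   = 28.0 + 23.853 + 0.311
   = 52.164 m.
H2 = 17.8 + 315*1000/(1000*9.81) + 3.41^2/(2*9.81)
   = 17.8 + 32.11 + 0.5927
   = 50.503 m.
h_L = H1 - H2 = 52.164 - 50.503 = 1.661 m.

1.661


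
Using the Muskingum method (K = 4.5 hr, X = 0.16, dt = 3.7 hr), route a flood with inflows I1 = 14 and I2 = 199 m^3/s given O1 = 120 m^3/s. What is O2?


Muskingum coefficients:
denom = 2*K*(1-X) + dt = 2*4.5*(1-0.16) + 3.7 = 11.26.
C0 = (dt - 2*K*X)/denom = (3.7 - 2*4.5*0.16)/11.26 = 0.2007.
C1 = (dt + 2*K*X)/denom = (3.7 + 2*4.5*0.16)/11.26 = 0.4565.
C2 = (2*K*(1-X) - dt)/denom = 0.3428.
O2 = C0*I2 + C1*I1 + C2*O1
   = 0.2007*199 + 0.4565*14 + 0.3428*120
   = 87.47 m^3/s.

87.47


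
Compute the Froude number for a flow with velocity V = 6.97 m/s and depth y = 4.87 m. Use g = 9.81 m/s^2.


The Froude number is defined as Fr = V / sqrt(g*y).
g*y = 9.81 * 4.87 = 47.7747.
sqrt(g*y) = sqrt(47.7747) = 6.9119.
Fr = 6.97 / 6.9119 = 1.0084.

1.0084


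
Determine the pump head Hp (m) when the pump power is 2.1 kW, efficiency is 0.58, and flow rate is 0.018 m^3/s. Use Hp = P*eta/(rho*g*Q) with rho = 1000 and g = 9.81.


Pump head formula: Hp = P * eta / (rho * g * Q).
Numerator: P * eta = 2.1 * 1000 * 0.58 = 1218.0 W.
Denominator: rho * g * Q = 1000 * 9.81 * 0.018 = 176.58.
Hp = 1218.0 / 176.58 = 6.9 m.

6.9


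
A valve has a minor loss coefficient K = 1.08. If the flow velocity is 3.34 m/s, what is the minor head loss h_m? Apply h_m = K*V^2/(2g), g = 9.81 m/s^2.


Minor loss formula: h_m = K * V^2/(2g).
V^2 = 3.34^2 = 11.1556.
V^2/(2g) = 11.1556 / 19.62 = 0.5686 m.
h_m = 1.08 * 0.5686 = 0.6141 m.

0.6141


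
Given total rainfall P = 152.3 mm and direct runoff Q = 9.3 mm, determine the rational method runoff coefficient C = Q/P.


The runoff coefficient C = runoff depth / rainfall depth.
C = 9.3 / 152.3
  = 0.0611.

0.0611


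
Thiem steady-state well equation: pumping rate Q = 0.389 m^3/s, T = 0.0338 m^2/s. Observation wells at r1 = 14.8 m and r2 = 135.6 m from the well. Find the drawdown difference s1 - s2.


Thiem equation: s1 - s2 = Q/(2*pi*T) * ln(r2/r1).
ln(r2/r1) = ln(135.6/14.8) = 2.2151.
Q/(2*pi*T) = 0.389 / (2*pi*0.0338) = 0.389 / 0.2124 = 1.8317.
s1 - s2 = 1.8317 * 2.2151 = 4.0574 m.

4.0574


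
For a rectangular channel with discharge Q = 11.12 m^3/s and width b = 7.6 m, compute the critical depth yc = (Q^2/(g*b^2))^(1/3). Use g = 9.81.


Using yc = (Q^2 / (g * b^2))^(1/3):
Q^2 = 11.12^2 = 123.65.
g * b^2 = 9.81 * 7.6^2 = 9.81 * 57.76 = 566.63.
Q^2 / (g*b^2) = 123.65 / 566.63 = 0.2182.
yc = 0.2182^(1/3) = 0.6021 m.

0.6021


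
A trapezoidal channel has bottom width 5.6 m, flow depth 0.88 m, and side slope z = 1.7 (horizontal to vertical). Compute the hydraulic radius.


For a trapezoidal section with side slope z:
A = (b + z*y)*y = (5.6 + 1.7*0.88)*0.88 = 6.244 m^2.
P = b + 2*y*sqrt(1 + z^2) = 5.6 + 2*0.88*sqrt(1 + 1.7^2) = 9.071 m.
R = A/P = 6.244 / 9.071 = 0.6884 m.

0.6884


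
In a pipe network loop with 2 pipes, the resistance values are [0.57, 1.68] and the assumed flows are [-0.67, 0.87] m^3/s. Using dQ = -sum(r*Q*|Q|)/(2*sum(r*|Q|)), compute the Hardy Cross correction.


Numerator terms (r*Q*|Q|): 0.57*-0.67*|-0.67| = -0.2559; 1.68*0.87*|0.87| = 1.2716.
Sum of numerator = 1.0157.
Denominator terms (r*|Q|): 0.57*|-0.67| = 0.3819; 1.68*|0.87| = 1.4616.
2 * sum of denominator = 2 * 1.8435 = 3.687.
dQ = -1.0157 / 3.687 = -0.2755 m^3/s.

-0.2755
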